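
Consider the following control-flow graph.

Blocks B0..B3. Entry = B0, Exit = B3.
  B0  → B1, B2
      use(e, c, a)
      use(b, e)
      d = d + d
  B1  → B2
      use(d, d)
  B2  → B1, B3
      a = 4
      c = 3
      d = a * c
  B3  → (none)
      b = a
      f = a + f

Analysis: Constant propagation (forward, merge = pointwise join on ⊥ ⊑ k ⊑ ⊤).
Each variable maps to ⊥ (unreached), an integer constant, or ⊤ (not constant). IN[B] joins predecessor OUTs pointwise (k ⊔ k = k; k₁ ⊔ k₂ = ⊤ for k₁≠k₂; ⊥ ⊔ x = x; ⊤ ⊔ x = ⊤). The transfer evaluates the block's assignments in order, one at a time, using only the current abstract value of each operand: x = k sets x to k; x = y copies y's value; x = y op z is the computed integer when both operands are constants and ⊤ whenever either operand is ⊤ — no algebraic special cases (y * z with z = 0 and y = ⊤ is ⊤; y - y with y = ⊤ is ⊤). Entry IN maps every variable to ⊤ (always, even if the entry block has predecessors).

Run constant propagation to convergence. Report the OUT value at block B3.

Answer: {a: 4, b: 4, c: 3, d: 12, e: ⊤, f: ⊤}

Working:
Fixpoint table:
  B0:   IN=(all ⊤)   OUT=(all ⊤)
  B1:   IN=(all ⊤)   OUT=(all ⊤)
  B2:   IN=(all ⊤)   OUT={a:4, c:3, d:12; rest ⊤}
  B3:   IN={a:4, c:3, d:12; rest ⊤}   OUT={a:4, b:4, c:3, d:12; rest ⊤}

Merge at B3: IN[B3] = OUT[B2] = {a: 4, b: ⊤, c: 3, d: 12, e: ⊤, f: ⊤}
Applying B3's transfer function to that IN value gives OUT[B3] (row B3 above).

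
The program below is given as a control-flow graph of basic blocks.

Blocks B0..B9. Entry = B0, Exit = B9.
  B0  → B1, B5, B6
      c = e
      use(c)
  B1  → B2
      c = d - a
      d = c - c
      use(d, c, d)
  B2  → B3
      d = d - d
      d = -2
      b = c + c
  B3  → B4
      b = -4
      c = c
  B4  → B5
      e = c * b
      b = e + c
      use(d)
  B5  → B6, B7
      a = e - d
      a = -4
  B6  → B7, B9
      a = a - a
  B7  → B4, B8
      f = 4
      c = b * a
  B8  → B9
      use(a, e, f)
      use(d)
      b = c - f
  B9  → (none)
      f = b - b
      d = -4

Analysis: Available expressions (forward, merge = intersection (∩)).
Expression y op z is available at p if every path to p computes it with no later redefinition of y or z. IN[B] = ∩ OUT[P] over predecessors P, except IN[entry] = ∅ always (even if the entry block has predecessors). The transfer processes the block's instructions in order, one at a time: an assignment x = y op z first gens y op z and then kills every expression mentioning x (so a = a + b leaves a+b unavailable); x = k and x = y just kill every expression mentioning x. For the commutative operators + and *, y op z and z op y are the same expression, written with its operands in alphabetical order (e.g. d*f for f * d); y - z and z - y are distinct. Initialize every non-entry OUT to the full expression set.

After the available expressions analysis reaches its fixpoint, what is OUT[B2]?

Converged values:
  B0:   IN={}   OUT={}
  B1:   IN={}   OUT={c-c}
  B2:   IN={c-c}   OUT={c+c, c-c}
  B3:   IN={c+c, c-c}   OUT={}
  B4:   IN={}   OUT={c+e}
  B5:   IN={}   OUT={e-d}
  B6:   IN={}   OUT={}
  B7:   IN={}   OUT={a*b}
  B8:   IN={a*b}   OUT={c-f}
  B9:   IN={}   OUT={b-b}

Merge at B2: IN[B2] = OUT[B1] = {c-c}
Applying B2's transfer function to that IN value gives OUT[B2] (row B2 above).

Answer: {c+c, c-c}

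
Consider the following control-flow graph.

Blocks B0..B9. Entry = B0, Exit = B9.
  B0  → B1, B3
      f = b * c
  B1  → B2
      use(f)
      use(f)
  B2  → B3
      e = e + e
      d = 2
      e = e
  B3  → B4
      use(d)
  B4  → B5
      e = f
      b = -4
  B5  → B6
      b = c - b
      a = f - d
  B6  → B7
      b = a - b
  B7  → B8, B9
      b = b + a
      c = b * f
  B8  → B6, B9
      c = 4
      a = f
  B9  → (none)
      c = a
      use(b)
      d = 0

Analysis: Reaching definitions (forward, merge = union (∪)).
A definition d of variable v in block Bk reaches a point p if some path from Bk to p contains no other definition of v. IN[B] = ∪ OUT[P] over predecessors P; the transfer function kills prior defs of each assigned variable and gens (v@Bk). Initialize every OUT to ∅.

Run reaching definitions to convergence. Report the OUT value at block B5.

Converged values:
  B0:   IN={}   OUT={f@B0}
  B1:   IN={f@B0}   OUT={f@B0}
  B2:   IN={f@B0}   OUT={d@B2, e@B2, f@B0}
  B3:   IN={d@B2, e@B2, f@B0}   OUT={d@B2, e@B2, f@B0}
  B4:   IN={d@B2, e@B2, f@B0}   OUT={b@B4, d@B2, e@B4, f@B0}
  B5:   IN={b@B4, d@B2, e@B4, f@B0}   OUT={a@B5, b@B5, d@B2, e@B4, f@B0}
  B6:   IN={a@B5, a@B8, b@B5, b@B7, c@B8, d@B2, e@B4, f@B0}   OUT={a@B5, a@B8, b@B6, c@B8, d@B2, e@B4, f@B0}
  B7:   IN={a@B5, a@B8, b@B6, c@B8, d@B2, e@B4, f@B0}   OUT={a@B5, a@B8, b@B7, c@B7, d@B2, e@B4, f@B0}
  B8:   IN={a@B5, a@B8, b@B7, c@B7, d@B2, e@B4, f@B0}   OUT={a@B8, b@B7, c@B8, d@B2, e@B4, f@B0}
  B9:   IN={a@B5, a@B8, b@B7, c@B7, c@B8, d@B2, e@B4, f@B0}   OUT={a@B5, a@B8, b@B7, c@B9, d@B9, e@B4, f@B0}

Merge at B5: IN[B5] = OUT[B4] = {b@B4, d@B2, e@B4, f@B0}
Applying B5's transfer function to that IN value gives OUT[B5] (row B5 above).

Answer: {a@B5, b@B5, d@B2, e@B4, f@B0}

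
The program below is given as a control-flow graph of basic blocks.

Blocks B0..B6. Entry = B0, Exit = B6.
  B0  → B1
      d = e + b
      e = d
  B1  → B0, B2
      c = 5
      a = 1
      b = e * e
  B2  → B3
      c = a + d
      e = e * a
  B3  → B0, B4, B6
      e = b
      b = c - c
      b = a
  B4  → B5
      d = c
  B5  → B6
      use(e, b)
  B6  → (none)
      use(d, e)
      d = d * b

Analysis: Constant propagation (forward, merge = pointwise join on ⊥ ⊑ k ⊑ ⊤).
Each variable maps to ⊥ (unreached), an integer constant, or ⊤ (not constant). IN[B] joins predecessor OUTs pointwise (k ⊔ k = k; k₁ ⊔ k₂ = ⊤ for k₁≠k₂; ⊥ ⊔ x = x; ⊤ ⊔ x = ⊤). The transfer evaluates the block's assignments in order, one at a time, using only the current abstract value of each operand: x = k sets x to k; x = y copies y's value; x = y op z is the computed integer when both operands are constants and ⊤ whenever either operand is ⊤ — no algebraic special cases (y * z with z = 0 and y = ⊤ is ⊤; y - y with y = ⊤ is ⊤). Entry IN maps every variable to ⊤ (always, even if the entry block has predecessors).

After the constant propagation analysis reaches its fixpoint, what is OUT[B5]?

Answer: {a: 1, b: 1, c: ⊤, d: ⊤, e: ⊤, f: ⊤}

Working:
Per-block solution:
  B0:   IN=(all ⊤)   OUT=(all ⊤)
  B1:   IN=(all ⊤)   OUT={a:1, c:5; rest ⊤}
  B2:   IN={a:1, c:5; rest ⊤}   OUT={a:1; rest ⊤}
  B3:   IN={a:1; rest ⊤}   OUT={a:1, b:1; rest ⊤}
  B4:   IN={a:1, b:1; rest ⊤}   OUT={a:1, b:1; rest ⊤}
  B5:   IN={a:1, b:1; rest ⊤}   OUT={a:1, b:1; rest ⊤}
  B6:   IN={a:1, b:1; rest ⊤}   OUT={a:1, b:1; rest ⊤}

Merge at B5: IN[B5] = OUT[B4] = {a: 1, b: 1, c: ⊤, d: ⊤, e: ⊤, f: ⊤}
Applying B5's transfer function to that IN value gives OUT[B5] (row B5 above).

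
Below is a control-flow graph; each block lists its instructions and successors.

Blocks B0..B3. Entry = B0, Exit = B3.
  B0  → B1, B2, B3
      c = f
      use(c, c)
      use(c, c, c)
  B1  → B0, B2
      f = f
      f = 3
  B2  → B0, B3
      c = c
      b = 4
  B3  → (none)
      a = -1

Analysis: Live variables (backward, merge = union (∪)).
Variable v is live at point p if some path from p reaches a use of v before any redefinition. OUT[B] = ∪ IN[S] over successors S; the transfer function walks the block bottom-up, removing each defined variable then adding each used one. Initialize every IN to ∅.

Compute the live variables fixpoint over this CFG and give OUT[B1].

Answer: {c, f}

Trace:
Fixpoint table:
  B0:  IN={f}  OUT={c, f}
  B1:  IN={c, f}  OUT={c, f}
  B2:  IN={c, f}  OUT={f}
  B3:  IN={}  OUT={}

Merge at B1: OUT[B1] = IN[B0] ⊔ IN[B2] = {c, f}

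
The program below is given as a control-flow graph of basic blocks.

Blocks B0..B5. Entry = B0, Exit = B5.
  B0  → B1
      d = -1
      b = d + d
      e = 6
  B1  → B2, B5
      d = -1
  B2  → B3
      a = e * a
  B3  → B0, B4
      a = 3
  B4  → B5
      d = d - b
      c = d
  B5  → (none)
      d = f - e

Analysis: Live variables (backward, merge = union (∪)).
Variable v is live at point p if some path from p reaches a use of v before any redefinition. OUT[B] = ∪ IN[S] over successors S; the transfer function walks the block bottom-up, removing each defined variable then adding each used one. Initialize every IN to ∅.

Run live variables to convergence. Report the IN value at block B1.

Fixpoint table:
  B0: | IN={a, f} | OUT={a, b, e, f}
  B1: | IN={a, b, e, f} | OUT={a, b, d, e, f}
  B2: | IN={a, b, d, e, f} | OUT={b, d, e, f}
  B3: | IN={b, d, e, f} | OUT={a, b, d, e, f}
  B4: | IN={b, d, e, f} | OUT={e, f}
  B5: | IN={e, f} | OUT={}

Merge at B1: OUT[B1] = IN[B2] ⊔ IN[B5] = {a, b, d, e, f}
Applying B1's transfer function to that OUT value gives IN[B1] (row B1 above).

Answer: {a, b, e, f}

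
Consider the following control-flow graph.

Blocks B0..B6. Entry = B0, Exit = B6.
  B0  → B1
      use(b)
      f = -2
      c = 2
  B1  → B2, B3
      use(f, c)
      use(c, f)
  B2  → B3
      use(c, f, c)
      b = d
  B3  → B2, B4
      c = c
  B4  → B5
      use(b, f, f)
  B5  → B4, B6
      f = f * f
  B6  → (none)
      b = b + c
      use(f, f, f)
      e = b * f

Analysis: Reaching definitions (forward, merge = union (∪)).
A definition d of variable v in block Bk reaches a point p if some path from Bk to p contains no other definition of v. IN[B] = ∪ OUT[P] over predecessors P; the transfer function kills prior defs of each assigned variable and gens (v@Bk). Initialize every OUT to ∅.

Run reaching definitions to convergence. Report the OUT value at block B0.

Per-block solution:
  B0:  IN={}  OUT={c@B0, f@B0}
  B1:  IN={c@B0, f@B0}  OUT={c@B0, f@B0}
  B2:  IN={b@B2, c@B0, c@B3, f@B0}  OUT={b@B2, c@B0, c@B3, f@B0}
  B3:  IN={b@B2, c@B0, c@B3, f@B0}  OUT={b@B2, c@B3, f@B0}
  B4:  IN={b@B2, c@B3, f@B0, f@B5}  OUT={b@B2, c@B3, f@B0, f@B5}
  B5:  IN={b@B2, c@B3, f@B0, f@B5}  OUT={b@B2, c@B3, f@B5}
  B6:  IN={b@B2, c@B3, f@B5}  OUT={b@B6, c@B3, e@B6, f@B5}

B0 is the boundary node: IN[B0] = {}
Applying B0's transfer function to that IN value gives OUT[B0] (row B0 above).

Answer: {c@B0, f@B0}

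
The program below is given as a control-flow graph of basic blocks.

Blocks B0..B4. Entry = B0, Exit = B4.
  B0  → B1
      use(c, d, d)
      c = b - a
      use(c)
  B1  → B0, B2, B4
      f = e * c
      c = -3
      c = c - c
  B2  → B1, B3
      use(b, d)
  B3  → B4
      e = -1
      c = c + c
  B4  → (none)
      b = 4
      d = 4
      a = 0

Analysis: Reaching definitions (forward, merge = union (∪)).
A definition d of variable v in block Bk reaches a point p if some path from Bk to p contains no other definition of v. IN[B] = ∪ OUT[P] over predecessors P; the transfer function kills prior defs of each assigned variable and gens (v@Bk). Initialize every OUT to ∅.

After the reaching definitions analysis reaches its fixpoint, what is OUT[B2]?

Answer: {c@B1, f@B1}

Derivation:
Per-block solution:
  B0:   IN={c@B1, f@B1}   OUT={c@B0, f@B1}
  B1:   IN={c@B0, c@B1, f@B1}   OUT={c@B1, f@B1}
  B2:   IN={c@B1, f@B1}   OUT={c@B1, f@B1}
  B3:   IN={c@B1, f@B1}   OUT={c@B3, e@B3, f@B1}
  B4:   IN={c@B1, c@B3, e@B3, f@B1}   OUT={a@B4, b@B4, c@B1, c@B3, d@B4, e@B3, f@B1}

Merge at B2: IN[B2] = OUT[B1] = {c@B1, f@B1}
Applying B2's transfer function to that IN value gives OUT[B2] (row B2 above).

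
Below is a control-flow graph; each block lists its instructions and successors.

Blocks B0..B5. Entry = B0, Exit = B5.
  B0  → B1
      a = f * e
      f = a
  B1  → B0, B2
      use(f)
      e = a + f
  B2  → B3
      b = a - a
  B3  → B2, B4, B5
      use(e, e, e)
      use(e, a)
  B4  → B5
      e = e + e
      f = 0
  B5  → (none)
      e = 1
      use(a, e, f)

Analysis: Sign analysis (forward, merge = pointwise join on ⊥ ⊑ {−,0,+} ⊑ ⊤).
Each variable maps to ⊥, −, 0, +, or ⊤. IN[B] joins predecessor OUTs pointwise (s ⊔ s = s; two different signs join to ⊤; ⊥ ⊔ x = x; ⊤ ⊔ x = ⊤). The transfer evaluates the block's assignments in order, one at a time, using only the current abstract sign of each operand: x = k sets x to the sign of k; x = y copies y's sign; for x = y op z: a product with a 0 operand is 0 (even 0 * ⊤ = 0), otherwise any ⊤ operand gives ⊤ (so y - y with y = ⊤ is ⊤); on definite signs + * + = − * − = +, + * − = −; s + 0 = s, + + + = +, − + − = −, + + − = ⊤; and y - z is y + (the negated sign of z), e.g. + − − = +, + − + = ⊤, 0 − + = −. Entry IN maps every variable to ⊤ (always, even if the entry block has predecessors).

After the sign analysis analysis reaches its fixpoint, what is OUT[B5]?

Converged values:
  B0: | IN=(all ⊤) | OUT=(all ⊤)
  B1: | IN=(all ⊤) | OUT=(all ⊤)
  B2: | IN=(all ⊤) | OUT=(all ⊤)
  B3: | IN=(all ⊤) | OUT=(all ⊤)
  B4: | IN=(all ⊤) | OUT={f:0; rest ⊤}
  B5: | IN=(all ⊤) | OUT={e:+; rest ⊤}

Merge at B5: IN[B5] = OUT[B3] ⊔ OUT[B4] = {a: ⊤, b: ⊤, c: ⊤, d: ⊤, e: ⊤, f: ⊤}
Applying B5's transfer function to that IN value gives OUT[B5] (row B5 above).

Answer: {a: ⊤, b: ⊤, c: ⊤, d: ⊤, e: +, f: ⊤}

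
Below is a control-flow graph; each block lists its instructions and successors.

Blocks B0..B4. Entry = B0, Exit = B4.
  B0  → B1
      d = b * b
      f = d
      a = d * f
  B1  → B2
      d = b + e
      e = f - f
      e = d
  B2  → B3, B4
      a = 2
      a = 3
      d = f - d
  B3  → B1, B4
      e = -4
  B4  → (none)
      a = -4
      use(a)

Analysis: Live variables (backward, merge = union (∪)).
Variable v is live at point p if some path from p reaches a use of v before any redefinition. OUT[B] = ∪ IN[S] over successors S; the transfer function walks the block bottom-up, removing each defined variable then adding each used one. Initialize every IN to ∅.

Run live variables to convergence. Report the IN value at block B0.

Answer: {b, e}

Trace:
Fixpoint table:
  B0:   IN={b, e}   OUT={b, e, f}
  B1:   IN={b, e, f}   OUT={b, d, f}
  B2:   IN={b, d, f}   OUT={b, f}
  B3:   IN={b, f}   OUT={b, e, f}
  B4:   IN={}   OUT={}

Merge at B0: OUT[B0] = IN[B1] = {b, e, f}
Applying B0's transfer function to that OUT value gives IN[B0] (row B0 above).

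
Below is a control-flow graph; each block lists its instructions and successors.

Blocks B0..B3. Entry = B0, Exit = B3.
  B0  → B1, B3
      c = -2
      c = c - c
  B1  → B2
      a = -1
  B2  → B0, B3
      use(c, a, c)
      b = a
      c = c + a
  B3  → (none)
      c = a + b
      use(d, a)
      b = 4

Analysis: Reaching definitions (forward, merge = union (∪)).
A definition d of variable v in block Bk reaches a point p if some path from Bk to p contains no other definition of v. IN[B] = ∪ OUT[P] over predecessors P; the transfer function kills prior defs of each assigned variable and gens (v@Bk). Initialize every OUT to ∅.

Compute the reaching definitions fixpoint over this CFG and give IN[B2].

Per-block solution:
  B0:  IN={a@B1, b@B2, c@B2}  OUT={a@B1, b@B2, c@B0}
  B1:  IN={a@B1, b@B2, c@B0}  OUT={a@B1, b@B2, c@B0}
  B2:  IN={a@B1, b@B2, c@B0}  OUT={a@B1, b@B2, c@B2}
  B3:  IN={a@B1, b@B2, c@B0, c@B2}  OUT={a@B1, b@B3, c@B3}

Merge at B2: IN[B2] = OUT[B1] = {a@B1, b@B2, c@B0}

Answer: {a@B1, b@B2, c@B0}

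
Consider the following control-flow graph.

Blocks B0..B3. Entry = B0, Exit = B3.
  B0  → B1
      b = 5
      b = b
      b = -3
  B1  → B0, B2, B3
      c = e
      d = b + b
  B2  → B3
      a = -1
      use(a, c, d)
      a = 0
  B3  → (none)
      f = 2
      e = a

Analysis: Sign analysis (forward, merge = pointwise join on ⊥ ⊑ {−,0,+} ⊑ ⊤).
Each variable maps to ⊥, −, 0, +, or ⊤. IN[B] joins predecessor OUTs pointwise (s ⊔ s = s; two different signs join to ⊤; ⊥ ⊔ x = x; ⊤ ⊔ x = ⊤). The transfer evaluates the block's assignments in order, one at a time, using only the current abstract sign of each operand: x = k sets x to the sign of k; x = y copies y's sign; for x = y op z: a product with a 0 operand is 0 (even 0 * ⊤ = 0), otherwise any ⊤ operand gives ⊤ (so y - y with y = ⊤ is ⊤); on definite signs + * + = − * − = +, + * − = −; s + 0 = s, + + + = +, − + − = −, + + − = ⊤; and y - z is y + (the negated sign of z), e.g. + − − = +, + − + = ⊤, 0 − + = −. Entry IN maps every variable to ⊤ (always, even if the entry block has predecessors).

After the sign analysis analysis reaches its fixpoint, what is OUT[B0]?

Answer: {a: ⊤, b: -, c: ⊤, d: ⊤, e: ⊤, f: ⊤}

Working:
Per-block solution:
  B0:   IN=(all ⊤)   OUT={b:-; rest ⊤}
  B1:   IN={b:-; rest ⊤}   OUT={b:-, d:-; rest ⊤}
  B2:   IN={b:-, d:-; rest ⊤}   OUT={a:0, b:-, d:-; rest ⊤}
  B3:   IN={b:-, d:-; rest ⊤}   OUT={b:-, d:-, f:+; rest ⊤}

Merge at B0 (entry node, so the boundary value (all ⊤) is joined with the incoming edge(s)): IN[B0] = (all ⊤) ⊔ OUT[B1] = {a: ⊤, b: ⊤, c: ⊤, d: ⊤, e: ⊤, f: ⊤}
Applying B0's transfer function to that IN value gives OUT[B0] (row B0 above).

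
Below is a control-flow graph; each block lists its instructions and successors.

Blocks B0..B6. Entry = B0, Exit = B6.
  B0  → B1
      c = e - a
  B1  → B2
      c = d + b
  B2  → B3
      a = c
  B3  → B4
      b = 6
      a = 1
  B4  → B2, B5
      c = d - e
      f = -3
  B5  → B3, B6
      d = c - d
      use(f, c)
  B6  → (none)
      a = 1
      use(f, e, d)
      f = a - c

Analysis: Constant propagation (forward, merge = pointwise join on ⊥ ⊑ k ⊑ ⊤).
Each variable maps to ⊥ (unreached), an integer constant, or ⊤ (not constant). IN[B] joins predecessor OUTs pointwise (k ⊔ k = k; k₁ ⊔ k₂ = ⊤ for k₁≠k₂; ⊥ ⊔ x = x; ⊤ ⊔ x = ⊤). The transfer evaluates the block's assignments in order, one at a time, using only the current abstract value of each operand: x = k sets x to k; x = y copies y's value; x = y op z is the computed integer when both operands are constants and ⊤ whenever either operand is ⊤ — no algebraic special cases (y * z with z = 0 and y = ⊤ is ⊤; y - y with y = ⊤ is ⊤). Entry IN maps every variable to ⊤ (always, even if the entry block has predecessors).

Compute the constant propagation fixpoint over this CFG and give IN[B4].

Converged values:
  B0: | IN=(all ⊤) | OUT=(all ⊤)
  B1: | IN=(all ⊤) | OUT=(all ⊤)
  B2: | IN=(all ⊤) | OUT=(all ⊤)
  B3: | IN=(all ⊤) | OUT={a:1, b:6; rest ⊤}
  B4: | IN={a:1, b:6; rest ⊤} | OUT={a:1, b:6, f:-3; rest ⊤}
  B5: | IN={a:1, b:6, f:-3; rest ⊤} | OUT={a:1, b:6, f:-3; rest ⊤}
  B6: | IN={a:1, b:6, f:-3; rest ⊤} | OUT={a:1, b:6; rest ⊤}

Merge at B4: IN[B4] = OUT[B3] = {a: 1, b: 6, c: ⊤, d: ⊤, e: ⊤, f: ⊤}

Answer: {a: 1, b: 6, c: ⊤, d: ⊤, e: ⊤, f: ⊤}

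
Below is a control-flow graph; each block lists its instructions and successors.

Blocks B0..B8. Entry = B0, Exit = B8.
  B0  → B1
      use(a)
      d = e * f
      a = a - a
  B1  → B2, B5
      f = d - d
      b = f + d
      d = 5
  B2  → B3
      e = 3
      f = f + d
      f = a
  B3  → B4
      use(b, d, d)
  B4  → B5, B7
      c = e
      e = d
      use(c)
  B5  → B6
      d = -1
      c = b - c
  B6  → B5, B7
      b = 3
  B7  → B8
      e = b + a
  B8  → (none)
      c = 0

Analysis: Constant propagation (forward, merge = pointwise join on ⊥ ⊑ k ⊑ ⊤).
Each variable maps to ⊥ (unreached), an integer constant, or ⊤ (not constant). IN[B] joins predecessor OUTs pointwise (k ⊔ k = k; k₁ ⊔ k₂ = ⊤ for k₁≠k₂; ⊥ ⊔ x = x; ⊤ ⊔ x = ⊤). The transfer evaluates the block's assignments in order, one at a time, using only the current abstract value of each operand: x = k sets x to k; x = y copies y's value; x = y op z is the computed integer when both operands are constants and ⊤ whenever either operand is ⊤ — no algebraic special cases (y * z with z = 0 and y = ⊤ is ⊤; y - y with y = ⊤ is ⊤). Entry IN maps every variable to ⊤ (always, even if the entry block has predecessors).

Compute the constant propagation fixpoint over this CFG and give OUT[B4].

Per-block solution:
  B0:  IN=(all ⊤)  OUT=(all ⊤)
  B1:  IN=(all ⊤)  OUT={d:5; rest ⊤}
  B2:  IN={d:5; rest ⊤}  OUT={d:5, e:3; rest ⊤}
  B3:  IN={d:5, e:3; rest ⊤}  OUT={d:5, e:3; rest ⊤}
  B4:  IN={d:5, e:3; rest ⊤}  OUT={c:3, d:5, e:5; rest ⊤}
  B5:  IN=(all ⊤)  OUT={d:-1; rest ⊤}
  B6:  IN={d:-1; rest ⊤}  OUT={b:3, d:-1; rest ⊤}
  B7:  IN=(all ⊤)  OUT=(all ⊤)
  B8:  IN=(all ⊤)  OUT={c:0; rest ⊤}

Merge at B4: IN[B4] = OUT[B3] = {a: ⊤, b: ⊤, c: ⊤, d: 5, e: 3, f: ⊤}
Applying B4's transfer function to that IN value gives OUT[B4] (row B4 above).

Answer: {a: ⊤, b: ⊤, c: 3, d: 5, e: 5, f: ⊤}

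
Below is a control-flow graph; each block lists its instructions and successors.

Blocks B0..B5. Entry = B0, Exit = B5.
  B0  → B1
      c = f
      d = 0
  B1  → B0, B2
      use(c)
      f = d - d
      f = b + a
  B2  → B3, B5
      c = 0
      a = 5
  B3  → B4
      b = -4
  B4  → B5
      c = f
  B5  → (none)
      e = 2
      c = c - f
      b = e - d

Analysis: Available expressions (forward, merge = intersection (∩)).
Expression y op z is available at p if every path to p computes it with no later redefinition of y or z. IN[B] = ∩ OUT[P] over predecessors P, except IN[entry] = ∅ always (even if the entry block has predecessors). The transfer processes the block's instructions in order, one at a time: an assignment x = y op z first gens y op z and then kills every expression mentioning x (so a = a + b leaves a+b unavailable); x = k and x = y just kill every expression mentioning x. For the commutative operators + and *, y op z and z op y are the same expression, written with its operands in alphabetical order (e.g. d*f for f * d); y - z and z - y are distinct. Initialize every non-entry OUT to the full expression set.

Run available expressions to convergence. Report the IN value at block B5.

Converged values:
  B0: | IN={} | OUT={}
  B1: | IN={} | OUT={a+b, d-d}
  B2: | IN={a+b, d-d} | OUT={d-d}
  B3: | IN={d-d} | OUT={d-d}
  B4: | IN={d-d} | OUT={d-d}
  B5: | IN={d-d} | OUT={d-d, e-d}

Merge at B5: IN[B5] = OUT[B2] ∩ OUT[B4] = {d-d}

Answer: {d-d}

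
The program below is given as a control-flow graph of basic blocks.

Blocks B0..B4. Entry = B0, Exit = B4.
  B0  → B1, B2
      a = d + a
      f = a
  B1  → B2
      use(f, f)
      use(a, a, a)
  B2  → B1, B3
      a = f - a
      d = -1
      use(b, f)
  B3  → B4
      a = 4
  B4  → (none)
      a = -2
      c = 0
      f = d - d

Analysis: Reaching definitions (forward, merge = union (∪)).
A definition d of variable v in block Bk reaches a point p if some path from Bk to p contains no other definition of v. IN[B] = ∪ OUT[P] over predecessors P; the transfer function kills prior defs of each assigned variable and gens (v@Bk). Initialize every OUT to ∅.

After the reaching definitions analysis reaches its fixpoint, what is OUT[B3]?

Per-block solution:
  B0:  IN={}  OUT={a@B0, f@B0}
  B1:  IN={a@B0, a@B2, d@B2, f@B0}  OUT={a@B0, a@B2, d@B2, f@B0}
  B2:  IN={a@B0, a@B2, d@B2, f@B0}  OUT={a@B2, d@B2, f@B0}
  B3:  IN={a@B2, d@B2, f@B0}  OUT={a@B3, d@B2, f@B0}
  B4:  IN={a@B3, d@B2, f@B0}  OUT={a@B4, c@B4, d@B2, f@B4}

Merge at B3: IN[B3] = OUT[B2] = {a@B2, d@B2, f@B0}
Applying B3's transfer function to that IN value gives OUT[B3] (row B3 above).

Answer: {a@B3, d@B2, f@B0}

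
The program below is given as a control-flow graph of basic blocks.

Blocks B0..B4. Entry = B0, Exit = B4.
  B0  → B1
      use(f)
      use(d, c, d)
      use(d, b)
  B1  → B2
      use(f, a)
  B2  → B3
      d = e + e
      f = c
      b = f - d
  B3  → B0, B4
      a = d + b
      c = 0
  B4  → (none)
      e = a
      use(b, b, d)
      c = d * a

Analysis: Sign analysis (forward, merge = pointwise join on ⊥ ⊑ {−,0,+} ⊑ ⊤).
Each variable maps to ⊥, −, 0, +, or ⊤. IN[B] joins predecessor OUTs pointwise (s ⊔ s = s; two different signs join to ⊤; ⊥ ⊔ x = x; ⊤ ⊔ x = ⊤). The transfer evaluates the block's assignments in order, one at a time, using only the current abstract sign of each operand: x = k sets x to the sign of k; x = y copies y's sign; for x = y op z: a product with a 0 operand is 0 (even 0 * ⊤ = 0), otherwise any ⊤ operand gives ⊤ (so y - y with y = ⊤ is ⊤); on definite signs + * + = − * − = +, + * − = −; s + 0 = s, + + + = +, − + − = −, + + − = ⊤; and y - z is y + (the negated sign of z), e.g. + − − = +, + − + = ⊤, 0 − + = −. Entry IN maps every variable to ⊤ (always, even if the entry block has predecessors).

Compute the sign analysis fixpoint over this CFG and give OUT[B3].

Answer: {a: ⊤, b: ⊤, c: 0, d: ⊤, e: ⊤, f: ⊤}

Trace:
Converged values:
  B0: | IN=(all ⊤) | OUT=(all ⊤)
  B1: | IN=(all ⊤) | OUT=(all ⊤)
  B2: | IN=(all ⊤) | OUT=(all ⊤)
  B3: | IN=(all ⊤) | OUT={c:0; rest ⊤}
  B4: | IN={c:0; rest ⊤} | OUT=(all ⊤)

Merge at B3: IN[B3] = OUT[B2] = {a: ⊤, b: ⊤, c: ⊤, d: ⊤, e: ⊤, f: ⊤}
Applying B3's transfer function to that IN value gives OUT[B3] (row B3 above).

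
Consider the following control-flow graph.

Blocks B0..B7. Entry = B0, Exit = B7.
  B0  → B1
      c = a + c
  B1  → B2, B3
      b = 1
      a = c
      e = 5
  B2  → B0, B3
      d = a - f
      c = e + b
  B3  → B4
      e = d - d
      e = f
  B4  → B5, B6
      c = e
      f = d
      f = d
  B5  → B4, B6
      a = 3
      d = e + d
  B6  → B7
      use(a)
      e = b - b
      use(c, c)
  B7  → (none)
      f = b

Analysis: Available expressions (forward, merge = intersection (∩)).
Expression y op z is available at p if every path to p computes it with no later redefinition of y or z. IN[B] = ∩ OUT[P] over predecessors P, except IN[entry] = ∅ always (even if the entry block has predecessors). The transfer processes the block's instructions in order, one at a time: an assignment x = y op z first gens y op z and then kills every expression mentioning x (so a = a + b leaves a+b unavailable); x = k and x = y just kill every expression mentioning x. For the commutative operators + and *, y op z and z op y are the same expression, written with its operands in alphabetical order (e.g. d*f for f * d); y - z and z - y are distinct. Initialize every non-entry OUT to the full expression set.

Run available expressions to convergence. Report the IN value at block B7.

Answer: {b-b}

Trace:
Fixpoint table:
  B0:   IN={}   OUT={}
  B1:   IN={}   OUT={}
  B2:   IN={}   OUT={a-f, b+e}
  B3:   IN={}   OUT={d-d}
  B4:   IN={}   OUT={}
  B5:   IN={}   OUT={}
  B6:   IN={}   OUT={b-b}
  B7:   IN={b-b}   OUT={b-b}

Merge at B7: IN[B7] = OUT[B6] = {b-b}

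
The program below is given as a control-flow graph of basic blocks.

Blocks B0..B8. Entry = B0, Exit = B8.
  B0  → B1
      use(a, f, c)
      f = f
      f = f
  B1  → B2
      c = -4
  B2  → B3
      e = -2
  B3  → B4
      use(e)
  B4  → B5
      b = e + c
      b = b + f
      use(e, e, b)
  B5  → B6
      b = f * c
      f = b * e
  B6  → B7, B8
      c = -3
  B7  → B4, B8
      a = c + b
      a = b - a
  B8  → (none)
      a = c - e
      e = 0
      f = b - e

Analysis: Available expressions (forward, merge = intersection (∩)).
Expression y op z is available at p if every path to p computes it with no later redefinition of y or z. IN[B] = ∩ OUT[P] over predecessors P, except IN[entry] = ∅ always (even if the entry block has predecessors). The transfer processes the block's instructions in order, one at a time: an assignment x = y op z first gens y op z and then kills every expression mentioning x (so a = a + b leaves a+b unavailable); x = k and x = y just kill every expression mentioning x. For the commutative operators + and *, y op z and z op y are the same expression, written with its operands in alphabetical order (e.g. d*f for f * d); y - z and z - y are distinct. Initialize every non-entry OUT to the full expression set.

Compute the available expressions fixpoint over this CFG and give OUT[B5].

Converged values:
  B0: | IN={} | OUT={}
  B1: | IN={} | OUT={}
  B2: | IN={} | OUT={}
  B3: | IN={} | OUT={}
  B4: | IN={} | OUT={c+e}
  B5: | IN={c+e} | OUT={b*e, c+e}
  B6: | IN={b*e, c+e} | OUT={b*e}
  B7: | IN={b*e} | OUT={b*e, b+c}
  B8: | IN={b*e} | OUT={b-e}

Merge at B5: IN[B5] = OUT[B4] = {c+e}
Applying B5's transfer function to that IN value gives OUT[B5] (row B5 above).

Answer: {b*e, c+e}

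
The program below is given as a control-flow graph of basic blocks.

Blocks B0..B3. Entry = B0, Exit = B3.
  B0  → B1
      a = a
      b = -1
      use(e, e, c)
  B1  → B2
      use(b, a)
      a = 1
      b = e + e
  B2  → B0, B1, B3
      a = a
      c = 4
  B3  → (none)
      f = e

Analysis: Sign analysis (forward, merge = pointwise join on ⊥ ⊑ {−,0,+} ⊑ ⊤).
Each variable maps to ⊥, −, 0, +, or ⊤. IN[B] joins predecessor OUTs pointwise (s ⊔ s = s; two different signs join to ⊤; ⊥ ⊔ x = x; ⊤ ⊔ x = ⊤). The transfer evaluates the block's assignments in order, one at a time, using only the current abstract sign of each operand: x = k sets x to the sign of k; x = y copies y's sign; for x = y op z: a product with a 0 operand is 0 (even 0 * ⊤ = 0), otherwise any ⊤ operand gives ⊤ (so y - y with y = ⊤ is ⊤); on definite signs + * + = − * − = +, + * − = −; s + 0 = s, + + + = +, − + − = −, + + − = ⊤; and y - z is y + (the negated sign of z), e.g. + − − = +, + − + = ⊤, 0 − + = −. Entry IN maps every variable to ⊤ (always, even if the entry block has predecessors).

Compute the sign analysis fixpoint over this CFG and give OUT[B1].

Converged values:
  B0:   IN=(all ⊤)   OUT={b:-; rest ⊤}
  B1:   IN=(all ⊤)   OUT={a:+; rest ⊤}
  B2:   IN={a:+; rest ⊤}   OUT={a:+, c:+; rest ⊤}
  B3:   IN={a:+, c:+; rest ⊤}   OUT={a:+, c:+; rest ⊤}

Merge at B1: IN[B1] = OUT[B0] ⊔ OUT[B2] = {a: ⊤, b: ⊤, c: ⊤, d: ⊤, e: ⊤, f: ⊤}
Applying B1's transfer function to that IN value gives OUT[B1] (row B1 above).

Answer: {a: +, b: ⊤, c: ⊤, d: ⊤, e: ⊤, f: ⊤}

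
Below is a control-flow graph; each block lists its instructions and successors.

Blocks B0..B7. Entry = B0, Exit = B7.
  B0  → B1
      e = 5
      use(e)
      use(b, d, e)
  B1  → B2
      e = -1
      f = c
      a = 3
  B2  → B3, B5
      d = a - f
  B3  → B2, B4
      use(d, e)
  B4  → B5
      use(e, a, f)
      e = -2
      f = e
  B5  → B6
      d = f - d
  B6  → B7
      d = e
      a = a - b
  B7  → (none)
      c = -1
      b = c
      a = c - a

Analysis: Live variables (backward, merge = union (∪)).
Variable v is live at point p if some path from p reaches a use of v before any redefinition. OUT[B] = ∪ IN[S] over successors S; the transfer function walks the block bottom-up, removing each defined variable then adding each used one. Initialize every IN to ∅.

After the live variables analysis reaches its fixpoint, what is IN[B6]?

Converged values:
  B0: | IN={b, c, d} | OUT={b, c}
  B1: | IN={b, c} | OUT={a, b, e, f}
  B2: | IN={a, b, e, f} | OUT={a, b, d, e, f}
  B3: | IN={a, b, d, e, f} | OUT={a, b, d, e, f}
  B4: | IN={a, b, d, e, f} | OUT={a, b, d, e, f}
  B5: | IN={a, b, d, e, f} | OUT={a, b, e}
  B6: | IN={a, b, e} | OUT={a}
  B7: | IN={a} | OUT={}

Merge at B6: OUT[B6] = IN[B7] = {a}
Applying B6's transfer function to that OUT value gives IN[B6] (row B6 above).

Answer: {a, b, e}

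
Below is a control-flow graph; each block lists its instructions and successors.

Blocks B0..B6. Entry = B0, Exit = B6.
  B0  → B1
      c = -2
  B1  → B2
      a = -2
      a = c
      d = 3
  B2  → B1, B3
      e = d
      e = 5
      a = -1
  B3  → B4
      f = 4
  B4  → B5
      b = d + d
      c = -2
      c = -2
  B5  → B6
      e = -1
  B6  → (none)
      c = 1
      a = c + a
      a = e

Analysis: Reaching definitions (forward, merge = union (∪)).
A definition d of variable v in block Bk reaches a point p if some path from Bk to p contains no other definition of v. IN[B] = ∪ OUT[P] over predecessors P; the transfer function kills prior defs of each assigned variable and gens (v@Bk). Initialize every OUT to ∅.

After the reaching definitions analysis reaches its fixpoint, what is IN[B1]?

Converged values:
  B0:  IN={}  OUT={c@B0}
  B1:  IN={a@B2, c@B0, d@B1, e@B2}  OUT={a@B1, c@B0, d@B1, e@B2}
  B2:  IN={a@B1, c@B0, d@B1, e@B2}  OUT={a@B2, c@B0, d@B1, e@B2}
  B3:  IN={a@B2, c@B0, d@B1, e@B2}  OUT={a@B2, c@B0, d@B1, e@B2, f@B3}
  B4:  IN={a@B2, c@B0, d@B1, e@B2, f@B3}  OUT={a@B2, b@B4, c@B4, d@B1, e@B2, f@B3}
  B5:  IN={a@B2, b@B4, c@B4, d@B1, e@B2, f@B3}  OUT={a@B2, b@B4, c@B4, d@B1, e@B5, f@B3}
  B6:  IN={a@B2, b@B4, c@B4, d@B1, e@B5, f@B3}  OUT={a@B6, b@B4, c@B6, d@B1, e@B5, f@B3}

Merge at B1: IN[B1] = OUT[B0] ⊔ OUT[B2] = {a@B2, c@B0, d@B1, e@B2}

Answer: {a@B2, c@B0, d@B1, e@B2}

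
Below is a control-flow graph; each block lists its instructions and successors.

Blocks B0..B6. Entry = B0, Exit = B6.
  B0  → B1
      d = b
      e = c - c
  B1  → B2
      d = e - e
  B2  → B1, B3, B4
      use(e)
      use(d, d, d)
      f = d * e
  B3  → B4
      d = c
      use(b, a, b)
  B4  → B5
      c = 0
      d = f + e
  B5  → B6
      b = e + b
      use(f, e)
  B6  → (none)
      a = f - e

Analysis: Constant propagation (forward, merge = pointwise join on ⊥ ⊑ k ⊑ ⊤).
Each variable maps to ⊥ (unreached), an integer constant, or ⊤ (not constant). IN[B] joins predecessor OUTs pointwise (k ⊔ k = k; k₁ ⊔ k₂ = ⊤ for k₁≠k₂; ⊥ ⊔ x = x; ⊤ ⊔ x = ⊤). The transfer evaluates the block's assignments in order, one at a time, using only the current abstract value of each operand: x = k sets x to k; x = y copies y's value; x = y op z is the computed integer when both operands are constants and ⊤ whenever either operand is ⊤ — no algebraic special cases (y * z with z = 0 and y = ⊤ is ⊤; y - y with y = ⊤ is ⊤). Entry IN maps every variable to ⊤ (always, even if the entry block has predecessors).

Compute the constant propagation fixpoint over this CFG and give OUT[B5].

Answer: {a: ⊤, b: ⊤, c: 0, d: ⊤, e: ⊤, f: ⊤}

Working:
Per-block solution:
  B0:  IN=(all ⊤)  OUT=(all ⊤)
  B1:  IN=(all ⊤)  OUT=(all ⊤)
  B2:  IN=(all ⊤)  OUT=(all ⊤)
  B3:  IN=(all ⊤)  OUT=(all ⊤)
  B4:  IN=(all ⊤)  OUT={c:0; rest ⊤}
  B5:  IN={c:0; rest ⊤}  OUT={c:0; rest ⊤}
  B6:  IN={c:0; rest ⊤}  OUT={c:0; rest ⊤}

Merge at B5: IN[B5] = OUT[B4] = {a: ⊤, b: ⊤, c: 0, d: ⊤, e: ⊤, f: ⊤}
Applying B5's transfer function to that IN value gives OUT[B5] (row B5 above).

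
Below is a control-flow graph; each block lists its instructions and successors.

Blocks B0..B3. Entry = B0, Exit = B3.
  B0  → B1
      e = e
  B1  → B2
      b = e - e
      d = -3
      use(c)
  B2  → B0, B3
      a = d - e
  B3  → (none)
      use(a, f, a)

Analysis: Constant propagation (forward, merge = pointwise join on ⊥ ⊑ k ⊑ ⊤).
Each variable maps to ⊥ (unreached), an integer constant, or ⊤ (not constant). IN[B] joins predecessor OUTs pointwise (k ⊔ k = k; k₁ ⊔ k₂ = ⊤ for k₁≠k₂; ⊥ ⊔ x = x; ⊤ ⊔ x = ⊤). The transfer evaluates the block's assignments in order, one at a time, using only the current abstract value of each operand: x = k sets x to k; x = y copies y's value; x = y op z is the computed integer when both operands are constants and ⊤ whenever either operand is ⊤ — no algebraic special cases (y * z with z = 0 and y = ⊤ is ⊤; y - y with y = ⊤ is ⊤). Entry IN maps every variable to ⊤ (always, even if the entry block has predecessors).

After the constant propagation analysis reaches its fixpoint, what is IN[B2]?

Per-block solution:
  B0: | IN=(all ⊤) | OUT=(all ⊤)
  B1: | IN=(all ⊤) | OUT={d:-3; rest ⊤}
  B2: | IN={d:-3; rest ⊤} | OUT={d:-3; rest ⊤}
  B3: | IN={d:-3; rest ⊤} | OUT={d:-3; rest ⊤}

Merge at B2: IN[B2] = OUT[B1] = {a: ⊤, b: ⊤, c: ⊤, d: -3, e: ⊤, f: ⊤}

Answer: {a: ⊤, b: ⊤, c: ⊤, d: -3, e: ⊤, f: ⊤}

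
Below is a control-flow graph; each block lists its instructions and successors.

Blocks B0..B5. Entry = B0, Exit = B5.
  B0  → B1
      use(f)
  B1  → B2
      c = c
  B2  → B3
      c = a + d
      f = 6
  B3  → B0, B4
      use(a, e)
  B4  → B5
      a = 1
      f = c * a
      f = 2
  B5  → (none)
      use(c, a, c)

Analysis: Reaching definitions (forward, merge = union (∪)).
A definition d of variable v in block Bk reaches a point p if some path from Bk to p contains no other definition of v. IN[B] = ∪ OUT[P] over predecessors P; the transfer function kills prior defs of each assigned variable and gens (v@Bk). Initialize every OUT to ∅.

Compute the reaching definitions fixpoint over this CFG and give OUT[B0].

Fixpoint table:
  B0:   IN={c@B2, f@B2}   OUT={c@B2, f@B2}
  B1:   IN={c@B2, f@B2}   OUT={c@B1, f@B2}
  B2:   IN={c@B1, f@B2}   OUT={c@B2, f@B2}
  B3:   IN={c@B2, f@B2}   OUT={c@B2, f@B2}
  B4:   IN={c@B2, f@B2}   OUT={a@B4, c@B2, f@B4}
  B5:   IN={a@B4, c@B2, f@B4}   OUT={a@B4, c@B2, f@B4}

Merge at B0 (entry node, so the boundary value {} is joined with the incoming edge(s)): IN[B0] = {} ⊔ OUT[B3] = {c@B2, f@B2}
Applying B0's transfer function to that IN value gives OUT[B0] (row B0 above).

Answer: {c@B2, f@B2}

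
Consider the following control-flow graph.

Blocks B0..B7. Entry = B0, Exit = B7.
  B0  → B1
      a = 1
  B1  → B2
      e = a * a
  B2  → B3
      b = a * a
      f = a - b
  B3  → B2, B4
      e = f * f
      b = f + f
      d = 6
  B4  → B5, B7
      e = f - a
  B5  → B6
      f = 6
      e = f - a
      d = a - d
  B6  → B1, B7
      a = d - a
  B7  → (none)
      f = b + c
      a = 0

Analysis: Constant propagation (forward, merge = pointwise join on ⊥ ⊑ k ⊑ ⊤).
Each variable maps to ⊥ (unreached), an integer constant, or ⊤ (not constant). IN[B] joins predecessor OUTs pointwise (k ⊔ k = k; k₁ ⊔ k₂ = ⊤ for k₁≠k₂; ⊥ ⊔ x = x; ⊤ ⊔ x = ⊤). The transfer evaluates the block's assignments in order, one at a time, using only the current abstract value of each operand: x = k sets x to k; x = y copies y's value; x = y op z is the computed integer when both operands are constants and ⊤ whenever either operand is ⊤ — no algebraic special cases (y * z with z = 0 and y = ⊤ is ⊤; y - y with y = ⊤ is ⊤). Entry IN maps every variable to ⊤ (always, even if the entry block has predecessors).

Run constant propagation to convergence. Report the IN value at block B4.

Answer: {a: ⊤, b: ⊤, c: ⊤, d: 6, e: ⊤, f: ⊤}

Working:
Per-block solution:
  B0:  IN=(all ⊤)  OUT={a:1; rest ⊤}
  B1:  IN=(all ⊤)  OUT=(all ⊤)
  B2:  IN=(all ⊤)  OUT=(all ⊤)
  B3:  IN=(all ⊤)  OUT={d:6; rest ⊤}
  B4:  IN={d:6; rest ⊤}  OUT={d:6; rest ⊤}
  B5:  IN={d:6; rest ⊤}  OUT={f:6; rest ⊤}
  B6:  IN={f:6; rest ⊤}  OUT={f:6; rest ⊤}
  B7:  IN=(all ⊤)  OUT={a:0; rest ⊤}

Merge at B4: IN[B4] = OUT[B3] = {a: ⊤, b: ⊤, c: ⊤, d: 6, e: ⊤, f: ⊤}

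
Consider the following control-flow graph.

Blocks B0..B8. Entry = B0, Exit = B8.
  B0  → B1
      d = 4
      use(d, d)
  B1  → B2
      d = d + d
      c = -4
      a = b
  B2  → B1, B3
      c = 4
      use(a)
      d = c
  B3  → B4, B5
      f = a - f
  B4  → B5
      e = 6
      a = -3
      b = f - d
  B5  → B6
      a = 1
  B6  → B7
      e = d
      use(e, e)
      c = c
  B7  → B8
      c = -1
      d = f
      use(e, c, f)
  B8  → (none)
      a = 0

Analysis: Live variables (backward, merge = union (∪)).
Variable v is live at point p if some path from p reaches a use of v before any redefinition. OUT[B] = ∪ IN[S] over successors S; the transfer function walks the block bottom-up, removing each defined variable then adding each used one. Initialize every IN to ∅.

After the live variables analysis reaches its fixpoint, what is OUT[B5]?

Answer: {c, d, f}

Derivation:
Fixpoint table:
  B0:  IN={b, f}  OUT={b, d, f}
  B1:  IN={b, d, f}  OUT={a, b, f}
  B2:  IN={a, b, f}  OUT={a, b, c, d, f}
  B3:  IN={a, c, d, f}  OUT={c, d, f}
  B4:  IN={c, d, f}  OUT={c, d, f}
  B5:  IN={c, d, f}  OUT={c, d, f}
  B6:  IN={c, d, f}  OUT={e, f}
  B7:  IN={e, f}  OUT={}
  B8:  IN={}  OUT={}

Merge at B5: OUT[B5] = IN[B6] = {c, d, f}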